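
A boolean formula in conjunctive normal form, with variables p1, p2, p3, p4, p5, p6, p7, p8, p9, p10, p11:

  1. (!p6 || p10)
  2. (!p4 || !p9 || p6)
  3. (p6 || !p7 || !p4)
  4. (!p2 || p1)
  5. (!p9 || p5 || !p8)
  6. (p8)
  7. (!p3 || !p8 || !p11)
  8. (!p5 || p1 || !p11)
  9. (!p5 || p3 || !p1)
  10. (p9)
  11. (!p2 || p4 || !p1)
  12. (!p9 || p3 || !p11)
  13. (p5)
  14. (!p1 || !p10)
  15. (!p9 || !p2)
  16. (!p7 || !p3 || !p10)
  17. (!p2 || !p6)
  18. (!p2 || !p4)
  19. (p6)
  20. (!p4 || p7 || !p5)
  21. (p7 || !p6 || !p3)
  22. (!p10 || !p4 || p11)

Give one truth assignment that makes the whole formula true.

p1=F, p2=F, p3=F, p4=F, p5=T, p6=T, p7=F, p8=T, p9=T, p10=T, p11=F

The clause (p8) is unit: p8 must be True.
(p9) is a unit clause, so p9 = True.
(p5) is a unit clause, so p5 = True.
(!p2) is a unit clause, so p2 = False.
(p6) is a unit clause, so p6 = True.
(p10) is a unit clause, so p10 = True.
(!p1) is a unit clause, so p1 = False.
(!p11) is a unit clause, so p11 = False.
The clause (!p4) is unit: p4 must be False.
p3 occurs only negated in the remaining clauses — set p3 = False.
p7 is now unconstrained; take p7 = False.
Every clause has at least one true literal under this assignment.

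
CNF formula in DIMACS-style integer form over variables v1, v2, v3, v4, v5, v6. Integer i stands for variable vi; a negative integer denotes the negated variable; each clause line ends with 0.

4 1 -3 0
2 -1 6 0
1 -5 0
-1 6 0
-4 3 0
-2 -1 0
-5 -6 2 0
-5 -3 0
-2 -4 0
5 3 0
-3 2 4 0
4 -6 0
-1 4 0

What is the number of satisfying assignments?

3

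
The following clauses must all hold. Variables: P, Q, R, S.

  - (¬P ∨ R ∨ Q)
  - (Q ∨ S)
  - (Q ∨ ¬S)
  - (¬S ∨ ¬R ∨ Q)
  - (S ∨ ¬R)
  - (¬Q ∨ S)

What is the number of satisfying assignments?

The models are:
  P=F Q=T R=F S=T
  P=F Q=T R=T S=T
  P=T Q=T R=F S=T
  P=T Q=T R=T S=T
Count: 4.

4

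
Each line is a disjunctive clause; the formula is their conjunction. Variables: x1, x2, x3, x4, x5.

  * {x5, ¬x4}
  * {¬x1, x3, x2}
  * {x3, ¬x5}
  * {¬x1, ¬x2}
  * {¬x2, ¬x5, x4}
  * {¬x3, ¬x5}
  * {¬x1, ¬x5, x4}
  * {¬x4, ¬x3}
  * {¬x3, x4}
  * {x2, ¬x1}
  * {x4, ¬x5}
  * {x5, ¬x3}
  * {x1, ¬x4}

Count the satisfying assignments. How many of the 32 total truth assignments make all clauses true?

The models are:
  x1=0 x2=0 x3=0 x4=0 x5=0
  x1=0 x2=1 x3=0 x4=0 x5=0
That's 2 in total.

2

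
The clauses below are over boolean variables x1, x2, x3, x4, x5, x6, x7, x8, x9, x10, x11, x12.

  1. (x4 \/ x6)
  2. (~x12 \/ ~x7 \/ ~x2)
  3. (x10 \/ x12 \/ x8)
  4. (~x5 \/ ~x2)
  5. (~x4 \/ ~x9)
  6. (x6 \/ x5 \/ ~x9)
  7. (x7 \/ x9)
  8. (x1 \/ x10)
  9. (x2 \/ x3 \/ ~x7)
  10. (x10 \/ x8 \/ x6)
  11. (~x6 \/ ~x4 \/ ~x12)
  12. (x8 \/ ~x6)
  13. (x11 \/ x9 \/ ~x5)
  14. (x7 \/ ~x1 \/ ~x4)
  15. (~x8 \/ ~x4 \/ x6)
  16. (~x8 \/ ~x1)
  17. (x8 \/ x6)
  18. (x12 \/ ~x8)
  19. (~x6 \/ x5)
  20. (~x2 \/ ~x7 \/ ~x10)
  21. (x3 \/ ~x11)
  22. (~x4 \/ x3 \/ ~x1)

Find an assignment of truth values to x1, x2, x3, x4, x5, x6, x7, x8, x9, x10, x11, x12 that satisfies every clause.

x3 occurs only positively in the remaining clauses — set x3 = True.
Set x1 = False and propagate.
  then x10 is forced to True.
For the remaining variables, x2 = False, x4 = False, x5 = True, x6 = True, x7 = True, x8 = True, x9 = True, x11 = True, x12 = True works.

x1=F, x2=F, x3=T, x4=F, x5=T, x6=T, x7=T, x8=T, x9=T, x10=T, x11=T, x12=T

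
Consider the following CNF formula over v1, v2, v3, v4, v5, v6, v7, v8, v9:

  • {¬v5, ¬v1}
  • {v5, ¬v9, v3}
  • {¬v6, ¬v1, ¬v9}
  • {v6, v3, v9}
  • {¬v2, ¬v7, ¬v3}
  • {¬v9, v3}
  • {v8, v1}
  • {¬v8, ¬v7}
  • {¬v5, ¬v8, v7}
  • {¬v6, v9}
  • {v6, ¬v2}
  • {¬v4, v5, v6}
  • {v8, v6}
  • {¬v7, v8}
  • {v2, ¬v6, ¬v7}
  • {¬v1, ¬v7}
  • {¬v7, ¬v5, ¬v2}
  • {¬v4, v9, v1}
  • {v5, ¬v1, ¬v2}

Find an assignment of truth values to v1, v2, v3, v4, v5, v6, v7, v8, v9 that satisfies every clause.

v4 occurs only negated in the remaining clauses — set v4 = False.
Branch on v1: take v1 = False.
  then v8 is forced to True.
  then v7 is forced to False.
  then v5 is forced to False.
Try v2 = True.
  then v6 is forced to True.
  then v9 is forced to True.
  then v3 is forced to True.

v1=F, v2=T, v3=T, v4=F, v5=F, v6=T, v7=F, v8=T, v9=T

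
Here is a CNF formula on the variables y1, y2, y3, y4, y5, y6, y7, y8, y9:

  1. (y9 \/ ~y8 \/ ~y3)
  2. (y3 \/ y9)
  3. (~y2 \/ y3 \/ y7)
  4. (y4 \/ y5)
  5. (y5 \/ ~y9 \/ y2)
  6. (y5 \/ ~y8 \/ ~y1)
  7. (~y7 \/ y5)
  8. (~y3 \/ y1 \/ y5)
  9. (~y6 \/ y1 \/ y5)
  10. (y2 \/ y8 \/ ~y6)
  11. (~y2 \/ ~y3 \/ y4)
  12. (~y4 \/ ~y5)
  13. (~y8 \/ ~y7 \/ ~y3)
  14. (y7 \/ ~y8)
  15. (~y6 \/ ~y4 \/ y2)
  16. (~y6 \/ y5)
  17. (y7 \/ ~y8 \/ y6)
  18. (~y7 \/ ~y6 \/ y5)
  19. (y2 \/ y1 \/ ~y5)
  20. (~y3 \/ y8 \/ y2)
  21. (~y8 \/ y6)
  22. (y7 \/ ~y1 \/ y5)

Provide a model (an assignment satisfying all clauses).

y1 = True, y2 = False, y3 = False, y4 = False, y5 = True, y6 = False, y7 = False, y8 = False, y9 = True

Check each clause:
  1. (~y3 \/ y9 \/ ~y8) — ~y8 is true.
  2. (y3 \/ y9) — y9 is true.
  3. (~y2 \/ y7 \/ y3) — ~y2 is true.
  4. (y5 \/ y4) — y5 is true.
  5. (y2 \/ ~y9 \/ y5) — y5 is true.
  6. (~y1 \/ ~y8 \/ y5) — ~y8 is true.
  7. (y5 \/ ~y7) — ~y7 is true.
  8. (~y3 \/ y5 \/ y1) — y1 is true.
  9. (~y6 \/ y1 \/ y5) — y1 is true.
  10. (y8 \/ ~y6 \/ y2) — ~y6 is true.
  11. (~y3 \/ ~y2 \/ y4) — ~y3 is true.
  12. (~y5 \/ ~y4) — ~y4 is true.
  13. (~y7 \/ ~y3 \/ ~y8) — ~y8 is true.
  14. (~y8 \/ y7) — ~y8 is true.
  15. (y2 \/ ~y6 \/ ~y4) — ~y6 is true.
  16. (y5 \/ ~y6) — ~y6 is true.
  17. (y7 \/ y6 \/ ~y8) — ~y8 is true.
  18. (~y6 \/ y5 \/ ~y7) — ~y7 is true.
  19. (y1 \/ y2 \/ ~y5) — y1 is true.
  20. (~y3 \/ y2 \/ y8) — ~y3 is true.
  21. (y6 \/ ~y8) — ~y8 is true.
  22. (y5 \/ y7 \/ ~y1) — y5 is true.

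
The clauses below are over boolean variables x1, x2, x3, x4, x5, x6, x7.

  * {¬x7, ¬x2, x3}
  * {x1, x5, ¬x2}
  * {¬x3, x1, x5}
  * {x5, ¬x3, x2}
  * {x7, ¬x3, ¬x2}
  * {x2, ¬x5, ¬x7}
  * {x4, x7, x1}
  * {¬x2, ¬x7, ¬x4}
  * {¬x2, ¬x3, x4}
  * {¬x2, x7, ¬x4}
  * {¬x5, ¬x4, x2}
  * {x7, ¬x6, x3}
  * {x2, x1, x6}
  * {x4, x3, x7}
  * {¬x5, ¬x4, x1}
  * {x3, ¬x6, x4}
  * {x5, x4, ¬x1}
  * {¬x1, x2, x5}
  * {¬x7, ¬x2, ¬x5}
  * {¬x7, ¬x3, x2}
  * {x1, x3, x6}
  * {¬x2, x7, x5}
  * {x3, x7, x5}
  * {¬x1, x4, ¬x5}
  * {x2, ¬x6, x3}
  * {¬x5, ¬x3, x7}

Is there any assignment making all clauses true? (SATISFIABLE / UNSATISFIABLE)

UNSATISFIABLE

x2 = True:
  x7 = True:
    propagation gives x3=True, x4=False; an empty clause results — contradiction.
  x7 = False:
    propagation gives x3=False, x4=False; an empty clause results — contradiction.
x2 = False:
  x3 = True:
    propagation gives x5=True, x7=False; an empty clause results — contradiction.
  x3 = False:
    propagation gives x6=False, x1=True, x5=True, x7=False; an empty clause results — contradiction.
Every branch closes, so no satisfying assignment exists.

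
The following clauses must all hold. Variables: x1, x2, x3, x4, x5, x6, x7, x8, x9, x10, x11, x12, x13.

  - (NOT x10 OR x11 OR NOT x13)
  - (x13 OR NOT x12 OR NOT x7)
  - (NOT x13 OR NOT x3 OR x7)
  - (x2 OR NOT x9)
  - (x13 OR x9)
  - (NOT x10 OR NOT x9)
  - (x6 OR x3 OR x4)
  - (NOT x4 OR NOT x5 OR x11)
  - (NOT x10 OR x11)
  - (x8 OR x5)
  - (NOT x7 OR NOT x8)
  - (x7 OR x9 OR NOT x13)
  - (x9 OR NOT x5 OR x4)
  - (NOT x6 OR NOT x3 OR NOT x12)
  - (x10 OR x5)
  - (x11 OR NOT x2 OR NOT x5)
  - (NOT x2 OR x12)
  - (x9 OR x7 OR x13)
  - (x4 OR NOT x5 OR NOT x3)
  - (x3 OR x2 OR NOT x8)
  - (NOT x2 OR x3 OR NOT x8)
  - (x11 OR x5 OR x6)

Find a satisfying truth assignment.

Pure literal: x11 appears only positively; assign x11 = True.
Set x2 = True and propagate.
  then x12 is forced to True.
Branch on x3: take x3 = False.
  then x8 is forced to False.
  then x5 is forced to True.
Branch on x4: take x4 = True.
The remaining clauses are satisfied by x1 = False, x6 = True, x7 = True, x9 = False, x10 = False, x13 = True.

x1=0  x2=1  x3=0  x4=1  x5=1  x6=1  x7=1  x8=0  x9=0  x10=0  x11=1  x12=1  x13=1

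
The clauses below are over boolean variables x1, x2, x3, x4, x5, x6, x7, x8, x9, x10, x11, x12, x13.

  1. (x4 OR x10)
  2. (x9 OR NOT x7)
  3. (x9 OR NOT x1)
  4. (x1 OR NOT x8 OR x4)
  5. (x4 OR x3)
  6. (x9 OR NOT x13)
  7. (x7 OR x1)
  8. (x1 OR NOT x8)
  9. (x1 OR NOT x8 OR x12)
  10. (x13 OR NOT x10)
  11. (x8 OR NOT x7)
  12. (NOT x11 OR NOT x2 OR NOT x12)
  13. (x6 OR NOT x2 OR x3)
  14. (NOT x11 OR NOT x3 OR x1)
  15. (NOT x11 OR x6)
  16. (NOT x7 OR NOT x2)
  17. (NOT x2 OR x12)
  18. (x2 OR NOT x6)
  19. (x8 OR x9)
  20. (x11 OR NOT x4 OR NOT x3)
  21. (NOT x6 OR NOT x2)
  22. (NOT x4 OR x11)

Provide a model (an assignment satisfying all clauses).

Pure literal: x9 appears only positively; assign x9 = True.
Set x1 = True and propagate.
Set x2 = True and propagate.
  then x7 is forced to False.
  then x12 is forced to True.
  then x11 is forced to False.
  then x6 is forced to False.
  then x3 is forced to True.
  then x4 is forced to False.
  then x10 is forced to True.
  then x13 is forced to True.
x5, x8 are now unconstrained; take x5 = True, x8 = False.
Every clause has at least one true literal under this assignment.
Check each clause:
  1. (x4 OR x10) — x10 is true.
  2. (x9 OR NOT x7) — x9 is true.
  3. (NOT x1 OR x9) — x9 is true.
  4. (NOT x8 OR x4 OR x1) — NOT x8 is true.
  5. (x3 OR x4) — x3 is true.
  6. (x9 OR NOT x13) — x9 is true.
  7. (x1 OR x7) — x1 is true.
  8. (x1 OR NOT x8) — NOT x8 is true.
  9. (x1 OR x12 OR NOT x8) — NOT x8 is true.
  10. (NOT x10 OR x13) — x13 is true.
  11. (x8 OR NOT x7) — NOT x7 is true.
  12. (NOT x2 OR NOT x11 OR NOT x12) — NOT x11 is true.
  13. (x6 OR NOT x2 OR x3) — x3 is true.
  14. (x1 OR NOT x11 OR NOT x3) — x1 is true.
  15. (x6 OR NOT x11) — NOT x11 is true.
  16. (NOT x2 OR NOT x7) — NOT x7 is true.
  17. (NOT x2 OR x12) — x12 is true.
  18. (NOT x6 OR x2) — NOT x6 is true.
  19. (x9 OR x8) — x9 is true.
  20. (NOT x4 OR NOT x3 OR x11) — NOT x4 is true.
  21. (NOT x2 OR NOT x6) — NOT x6 is true.
  22. (x11 OR NOT x4) — NOT x4 is true.

x1=T  x2=T  x3=T  x4=F  x5=T  x6=F  x7=F  x8=F  x9=T  x10=T  x11=F  x12=T  x13=T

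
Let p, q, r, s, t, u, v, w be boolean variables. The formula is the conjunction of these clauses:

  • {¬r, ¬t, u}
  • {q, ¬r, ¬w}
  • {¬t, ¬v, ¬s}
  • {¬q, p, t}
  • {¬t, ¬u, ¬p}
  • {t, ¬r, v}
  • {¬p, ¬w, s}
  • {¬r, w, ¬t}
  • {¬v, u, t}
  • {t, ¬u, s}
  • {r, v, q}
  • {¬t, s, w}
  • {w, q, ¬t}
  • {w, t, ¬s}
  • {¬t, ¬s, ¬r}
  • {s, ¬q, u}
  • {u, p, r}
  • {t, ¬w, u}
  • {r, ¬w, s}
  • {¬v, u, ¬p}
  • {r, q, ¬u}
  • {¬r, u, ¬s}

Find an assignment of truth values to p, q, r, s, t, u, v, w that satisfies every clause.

p = T  q = T  r = F  s = T  t = T  u = F  v = F  w = T

Check each clause:
  1. {u, ¬r, ¬t} — ¬r is true.
  2. {¬r, ¬w, q} — q is true.
  3. {¬v, ¬t, ¬s} — ¬v is true.
  4. {p, ¬q, t} — p is true.
  5. {¬t, ¬u, ¬p} — ¬u is true.
  6. {¬r, v, t} — t is true.
  7. {¬w, ¬p, s} — s is true.
  8. {¬t, w, ¬r} — w is true.
  9. {t, ¬v, u} — ¬v is true.
  10. {s, t, ¬u} — ¬u is true.
  11. {r, q, v} — q is true.
  12. {w, ¬t, s} — w is true.
  13. {q, ¬t, w} — w is true.
  14. {¬s, w, t} — w is true.
  15. {¬r, ¬s, ¬t} — ¬r is true.
  16. {s, u, ¬q} — s is true.
  17. {u, r, p} — p is true.
  18. {¬w, t, u} — t is true.
  19. {s, r, ¬w} — s is true.
  20. {¬p, ¬v, u} — ¬v is true.
  21. {q, r, ¬u} — q is true.
  22. {u, ¬r, ¬s} — ¬r is true.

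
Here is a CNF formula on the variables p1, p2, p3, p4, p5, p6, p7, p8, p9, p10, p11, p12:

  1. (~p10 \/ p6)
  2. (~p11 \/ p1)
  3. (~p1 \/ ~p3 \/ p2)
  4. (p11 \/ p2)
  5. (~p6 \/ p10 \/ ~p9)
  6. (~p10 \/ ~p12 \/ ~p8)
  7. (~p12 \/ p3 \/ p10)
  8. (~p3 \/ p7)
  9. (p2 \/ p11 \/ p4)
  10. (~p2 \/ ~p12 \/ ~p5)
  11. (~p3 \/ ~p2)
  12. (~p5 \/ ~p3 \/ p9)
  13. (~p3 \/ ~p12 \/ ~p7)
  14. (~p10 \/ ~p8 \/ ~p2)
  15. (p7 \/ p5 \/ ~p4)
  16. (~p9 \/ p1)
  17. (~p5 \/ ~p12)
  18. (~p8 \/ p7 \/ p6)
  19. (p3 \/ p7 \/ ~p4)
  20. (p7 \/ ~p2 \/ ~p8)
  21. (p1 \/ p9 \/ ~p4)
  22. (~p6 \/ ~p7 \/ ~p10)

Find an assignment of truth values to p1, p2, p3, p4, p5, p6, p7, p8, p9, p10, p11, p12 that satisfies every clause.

p1 = 1  p2 = 1  p3 = 0  p4 = 0  p5 = 0  p6 = 1  p7 = 1  p8 = 0  p9 = 0  p10 = 0  p11 = 1  p12 = 0

p8 occurs only negated in the remaining clauses — set p8 = False.
Pure literal: p12 appears only negated; assign p12 = False.
Branch on p1: take p1 = True.
Set p2 = True and propagate.
  then p3 is forced to False.
Set p4 = False and propagate.
The remaining clauses are satisfied by p5 = False, p6 = True, p7 = True, p9 = False, p10 = False, p11 = True.
Every clause has at least one true literal under this assignment.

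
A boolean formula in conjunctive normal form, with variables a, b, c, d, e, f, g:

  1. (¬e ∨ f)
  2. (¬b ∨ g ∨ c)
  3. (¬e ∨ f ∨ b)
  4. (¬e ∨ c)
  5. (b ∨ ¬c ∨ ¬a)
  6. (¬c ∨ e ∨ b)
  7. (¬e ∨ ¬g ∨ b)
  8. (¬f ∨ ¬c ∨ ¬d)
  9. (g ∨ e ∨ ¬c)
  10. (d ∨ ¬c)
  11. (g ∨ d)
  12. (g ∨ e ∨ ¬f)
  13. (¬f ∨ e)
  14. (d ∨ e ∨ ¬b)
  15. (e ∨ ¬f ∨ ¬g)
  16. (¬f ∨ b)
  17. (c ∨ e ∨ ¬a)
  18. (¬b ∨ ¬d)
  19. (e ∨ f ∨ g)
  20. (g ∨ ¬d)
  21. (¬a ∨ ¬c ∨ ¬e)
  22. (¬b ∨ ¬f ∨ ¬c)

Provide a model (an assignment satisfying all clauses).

a=F, b=F, c=F, d=T, e=F, f=F, g=T

Check each clause:
  1. (¬e ∨ f) — ¬e is true.
  2. (g ∨ ¬b ∨ c) — ¬b is true.
  3. (b ∨ ¬e ∨ f) — ¬e is true.
  4. (c ∨ ¬e) — ¬e is true.
  5. (¬c ∨ ¬a ∨ b) — ¬c is true.
  6. (e ∨ b ∨ ¬c) — ¬c is true.
  7. (b ∨ ¬g ∨ ¬e) — ¬e is true.
  8. (¬d ∨ ¬f ∨ ¬c) — ¬f is true.
  9. (g ∨ ¬c ∨ e) — ¬c is true.
  10. (¬c ∨ d) — d is true.
  11. (d ∨ g) — d is true.
  12. (g ∨ e ∨ ¬f) — ¬f is true.
  13. (¬f ∨ e) — ¬f is true.
  14. (¬b ∨ e ∨ d) — d is true.
  15. (e ∨ ¬f ∨ ¬g) — ¬f is true.
  16. (b ∨ ¬f) — ¬f is true.
  17. (c ∨ e ∨ ¬a) — ¬a is true.
  18. (¬d ∨ ¬b) — ¬b is true.
  19. (e ∨ f ∨ g) — g is true.
  20. (¬d ∨ g) — g is true.
  21. (¬a ∨ ¬c ∨ ¬e) — ¬e is true.
  22. (¬b ∨ ¬c ∨ ¬f) — ¬f is true.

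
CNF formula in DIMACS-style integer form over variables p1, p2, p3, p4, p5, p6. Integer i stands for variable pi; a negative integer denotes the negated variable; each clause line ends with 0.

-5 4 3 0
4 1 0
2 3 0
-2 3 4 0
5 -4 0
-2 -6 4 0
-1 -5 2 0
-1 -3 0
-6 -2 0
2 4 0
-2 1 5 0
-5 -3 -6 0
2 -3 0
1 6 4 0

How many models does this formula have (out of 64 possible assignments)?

The models are:
  p1=F p2=T p3=F p4=T p5=T p6=F
  p1=F p2=T p3=T p4=T p5=T p6=F
  p1=T p2=T p3=F p4=T p5=T p6=F
Count: 3.

3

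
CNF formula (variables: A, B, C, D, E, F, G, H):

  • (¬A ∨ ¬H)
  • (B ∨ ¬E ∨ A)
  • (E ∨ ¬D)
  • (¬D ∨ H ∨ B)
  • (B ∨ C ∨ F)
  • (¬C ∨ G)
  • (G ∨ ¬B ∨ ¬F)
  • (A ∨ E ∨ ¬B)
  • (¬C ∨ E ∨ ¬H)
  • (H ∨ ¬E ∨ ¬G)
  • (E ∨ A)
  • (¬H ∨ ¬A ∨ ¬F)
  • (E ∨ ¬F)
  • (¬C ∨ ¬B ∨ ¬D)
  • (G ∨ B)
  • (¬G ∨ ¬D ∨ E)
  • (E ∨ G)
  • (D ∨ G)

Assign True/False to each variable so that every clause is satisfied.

A=False  B=True  C=True  D=False  E=True  F=False  G=True  H=True

Branch on A: take A = False.
  then E is forced to True.
  then B is forced to True.
Branch on C: take C = True.
  then G is forced to True.
  then H is forced to True.
  then D is forced to False.
F is now unconstrained; take F = False.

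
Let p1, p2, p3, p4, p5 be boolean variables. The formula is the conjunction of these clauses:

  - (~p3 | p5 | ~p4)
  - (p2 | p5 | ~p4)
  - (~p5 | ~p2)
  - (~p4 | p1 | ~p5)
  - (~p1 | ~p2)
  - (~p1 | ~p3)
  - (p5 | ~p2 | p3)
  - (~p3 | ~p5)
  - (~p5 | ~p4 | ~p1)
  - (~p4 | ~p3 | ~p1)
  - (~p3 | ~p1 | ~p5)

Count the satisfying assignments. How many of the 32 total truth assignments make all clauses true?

6

The models are:
  p1=0 p2=0 p3=0 p4=0 p5=0
  p1=0 p2=0 p3=0 p4=0 p5=1
  p1=0 p2=0 p3=1 p4=0 p5=0
  p1=0 p2=1 p3=1 p4=0 p5=0
  p1=1 p2=0 p3=0 p4=0 p5=0
  p1=1 p2=0 p3=0 p4=0 p5=1
Count: 6.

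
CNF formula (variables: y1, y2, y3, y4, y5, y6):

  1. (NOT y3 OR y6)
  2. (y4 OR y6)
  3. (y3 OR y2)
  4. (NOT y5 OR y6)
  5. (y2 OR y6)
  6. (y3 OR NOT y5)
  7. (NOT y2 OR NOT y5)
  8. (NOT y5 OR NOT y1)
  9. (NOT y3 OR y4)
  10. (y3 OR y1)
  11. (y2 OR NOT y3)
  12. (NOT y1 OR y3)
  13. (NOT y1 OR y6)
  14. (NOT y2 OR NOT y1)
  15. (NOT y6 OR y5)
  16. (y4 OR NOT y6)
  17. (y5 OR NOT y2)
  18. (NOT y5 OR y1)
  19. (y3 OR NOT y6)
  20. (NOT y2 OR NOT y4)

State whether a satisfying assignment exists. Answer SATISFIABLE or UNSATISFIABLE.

UNSATISFIABLE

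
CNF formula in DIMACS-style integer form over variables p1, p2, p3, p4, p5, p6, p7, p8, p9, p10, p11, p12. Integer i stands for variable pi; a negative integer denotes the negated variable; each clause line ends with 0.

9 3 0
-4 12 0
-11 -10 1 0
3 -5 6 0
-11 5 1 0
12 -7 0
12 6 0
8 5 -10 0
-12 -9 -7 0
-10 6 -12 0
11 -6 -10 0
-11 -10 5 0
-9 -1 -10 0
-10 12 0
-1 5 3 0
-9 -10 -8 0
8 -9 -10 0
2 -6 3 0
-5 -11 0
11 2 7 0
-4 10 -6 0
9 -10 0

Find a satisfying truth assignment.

p1=True, p2=True, p3=True, p4=False, p5=True, p6=True, p7=False, p8=False, p9=True, p10=False, p11=False, p12=False

Check each clause:
  1. (p9 \/ p3) — p9 is true.
  2. (p12 \/ ~p4) — ~p4 is true.
  3. (~p11 \/ p1 \/ ~p10) — p1 is true.
  4. (p3 \/ ~p5 \/ p6) — p3 is true.
  5. (p1 \/ p5 \/ ~p11) — p1 is true.
  6. (~p7 \/ p12) — ~p7 is true.
  7. (p6 \/ p12) — p6 is true.
  8. (p8 \/ p5 \/ ~p10) — p5 is true.
  9. (~p7 \/ ~p12 \/ ~p9) — ~p7 is true.
  10. (~p12 \/ ~p10 \/ p6) — ~p12 is true.
  11. (~p6 \/ ~p10 \/ p11) — ~p10 is true.
  12. (p5 \/ ~p10 \/ ~p11) — ~p11 is true.
  13. (~p1 \/ ~p9 \/ ~p10) — ~p10 is true.
  14. (p12 \/ ~p10) — ~p10 is true.
  15. (p5 \/ p3 \/ ~p1) — p3 is true.
  16. (~p8 \/ ~p9 \/ ~p10) — ~p8 is true.
  17. (p8 \/ ~p9 \/ ~p10) — ~p10 is true.
  18. (p3 \/ p2 \/ ~p6) — p2 is true.
  19. (~p11 \/ ~p5) — ~p11 is true.
  20. (p7 \/ p2 \/ p11) — p2 is true.
  21. (~p4 \/ p10 \/ ~p6) — ~p4 is true.
  22. (~p10 \/ p9) — p9 is true.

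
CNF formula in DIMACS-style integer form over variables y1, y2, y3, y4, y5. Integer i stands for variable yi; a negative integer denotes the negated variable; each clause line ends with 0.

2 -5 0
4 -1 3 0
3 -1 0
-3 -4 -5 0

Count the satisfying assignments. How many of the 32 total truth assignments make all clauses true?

16

Split on y3, then y1.
  y3=1, y1=1: 5 of the 8 assignments to (y2,y4,y5) work.
  y3=1, y1=0: 5 of the 8 assignments to (y2,y4,y5) work.
  y3=0, y1=1: a clause becomes empty — 0.
  y3=0, y1=0: y4 free; 3 ways for (y2,y5) × 2^1 = 6.
Total: 5 + 5 + 0 + 6 = 16.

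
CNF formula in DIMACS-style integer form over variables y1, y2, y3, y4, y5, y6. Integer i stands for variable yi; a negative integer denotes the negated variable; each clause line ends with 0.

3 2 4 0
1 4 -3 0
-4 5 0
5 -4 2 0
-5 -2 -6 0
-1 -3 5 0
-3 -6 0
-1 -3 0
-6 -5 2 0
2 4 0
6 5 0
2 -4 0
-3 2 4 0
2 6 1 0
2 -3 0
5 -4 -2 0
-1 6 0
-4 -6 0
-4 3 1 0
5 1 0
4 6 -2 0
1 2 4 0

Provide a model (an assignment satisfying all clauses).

y1 = T, y2 = T, y3 = F, y4 = F, y5 = F, y6 = T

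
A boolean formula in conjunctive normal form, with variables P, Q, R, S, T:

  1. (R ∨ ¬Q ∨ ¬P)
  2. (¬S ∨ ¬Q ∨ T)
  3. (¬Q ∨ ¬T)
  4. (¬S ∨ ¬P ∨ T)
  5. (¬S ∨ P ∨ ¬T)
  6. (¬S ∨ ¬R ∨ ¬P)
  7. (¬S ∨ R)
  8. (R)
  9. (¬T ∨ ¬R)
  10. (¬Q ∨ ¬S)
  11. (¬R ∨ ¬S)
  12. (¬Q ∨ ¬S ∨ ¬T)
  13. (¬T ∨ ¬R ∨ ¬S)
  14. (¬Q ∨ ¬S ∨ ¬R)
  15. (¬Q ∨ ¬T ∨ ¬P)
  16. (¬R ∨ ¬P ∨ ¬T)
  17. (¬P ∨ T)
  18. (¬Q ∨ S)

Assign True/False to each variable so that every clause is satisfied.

(R) is a unit clause, so R = True.
(¬T) is a unit clause, so T = False.
(¬S) is a unit clause, so S = False.
The clause (¬P) is unit: P must be False.
The clause (¬Q) is unit: Q must be False.
Check each clause:
  1. (¬Q ∨ ¬P ∨ R) — R is true.
  2. (T ∨ ¬S ∨ ¬Q) — ¬S is true.
  3. (¬T ∨ ¬Q) — ¬T is true.
  4. (¬P ∨ T ∨ ¬S) — ¬S is true.
  5. (P ∨ ¬T ∨ ¬S) — ¬T is true.
  6. (¬P ∨ ¬S ∨ ¬R) — ¬S is true.
  7. (R ∨ ¬S) — R is true.
  8. (R) — R is true.
  9. (¬T ∨ ¬R) — ¬T is true.
  10. (¬Q ∨ ¬S) — ¬S is true.
  11. (¬S ∨ ¬R) — ¬S is true.
  12. (¬T ∨ ¬Q ∨ ¬S) — ¬T is true.
  13. (¬T ∨ ¬S ∨ ¬R) — ¬T is true.
  14. (¬Q ∨ ¬S ∨ ¬R) — ¬S is true.
  15. (¬T ∨ ¬P ∨ ¬Q) — ¬T is true.
  16. (¬T ∨ ¬R ∨ ¬P) — ¬T is true.
  17. (¬P ∨ T) — ¬P is true.
  18. (¬Q ∨ S) — ¬Q is true.

P=False, Q=False, R=True, S=False, T=False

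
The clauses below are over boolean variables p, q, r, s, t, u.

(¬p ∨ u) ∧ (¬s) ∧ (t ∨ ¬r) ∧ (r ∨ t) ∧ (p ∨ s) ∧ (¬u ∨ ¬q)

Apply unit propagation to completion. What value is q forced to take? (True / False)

False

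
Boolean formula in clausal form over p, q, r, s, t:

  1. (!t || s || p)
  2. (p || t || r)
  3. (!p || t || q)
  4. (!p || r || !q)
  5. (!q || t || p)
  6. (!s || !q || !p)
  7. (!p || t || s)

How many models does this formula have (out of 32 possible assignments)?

11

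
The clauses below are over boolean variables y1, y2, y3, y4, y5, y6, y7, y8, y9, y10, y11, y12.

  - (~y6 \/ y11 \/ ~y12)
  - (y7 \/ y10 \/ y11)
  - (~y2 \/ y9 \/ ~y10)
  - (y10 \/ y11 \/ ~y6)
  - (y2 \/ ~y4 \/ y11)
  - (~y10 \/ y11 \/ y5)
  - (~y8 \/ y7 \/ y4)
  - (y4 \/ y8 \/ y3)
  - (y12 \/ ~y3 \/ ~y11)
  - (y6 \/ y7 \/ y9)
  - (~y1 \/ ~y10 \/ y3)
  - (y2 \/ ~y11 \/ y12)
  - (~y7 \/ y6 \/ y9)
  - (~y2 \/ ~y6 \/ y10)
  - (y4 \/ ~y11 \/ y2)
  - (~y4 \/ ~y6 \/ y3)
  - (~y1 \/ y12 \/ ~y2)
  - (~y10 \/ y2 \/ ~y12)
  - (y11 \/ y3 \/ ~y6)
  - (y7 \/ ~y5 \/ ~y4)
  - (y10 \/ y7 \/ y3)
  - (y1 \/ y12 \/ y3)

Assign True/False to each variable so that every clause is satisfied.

Pure literal: y9 appears only positively; assign y9 = True.
Branch on y1: take y1 = False.
Branch on y2: take y2 = True.
Branch on y3: take y3 = True.
For the remaining variables, y4 = False, y5 = True, y6 = True, y7 = True, y8 = False, y10 = True, y11 = True, y12 = True works.

y1 = F  y2 = T  y3 = T  y4 = F  y5 = T  y6 = T  y7 = T  y8 = F  y9 = T  y10 = T  y11 = T  y12 = T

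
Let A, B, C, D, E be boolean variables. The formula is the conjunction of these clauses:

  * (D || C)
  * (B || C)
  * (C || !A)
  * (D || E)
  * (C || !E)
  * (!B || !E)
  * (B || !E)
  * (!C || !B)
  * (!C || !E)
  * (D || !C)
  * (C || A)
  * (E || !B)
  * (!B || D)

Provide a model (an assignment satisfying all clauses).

A = False  B = False  C = True  D = True  E = False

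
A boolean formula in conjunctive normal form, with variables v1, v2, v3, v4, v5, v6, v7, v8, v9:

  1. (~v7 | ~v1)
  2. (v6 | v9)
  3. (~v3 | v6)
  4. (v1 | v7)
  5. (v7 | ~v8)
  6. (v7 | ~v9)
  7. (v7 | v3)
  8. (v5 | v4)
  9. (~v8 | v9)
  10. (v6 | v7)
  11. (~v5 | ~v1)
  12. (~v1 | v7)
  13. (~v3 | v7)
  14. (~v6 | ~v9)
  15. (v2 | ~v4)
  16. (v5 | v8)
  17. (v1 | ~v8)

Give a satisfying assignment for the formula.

v1=F, v2=T, v3=F, v4=F, v5=T, v6=T, v7=T, v8=F, v9=F

Pure literal: v2 appears only positively; assign v2 = True.
Set v1 = False and propagate.
  then v7 is forced to True.
  then v8 is forced to False.
  then v5 is forced to True.
Set v3 = False and propagate.
Branch on v6: take v6 = True.
  then v9 is forced to False.
v4 is now unconstrained; take v4 = False.
Every clause has at least one true literal under this assignment.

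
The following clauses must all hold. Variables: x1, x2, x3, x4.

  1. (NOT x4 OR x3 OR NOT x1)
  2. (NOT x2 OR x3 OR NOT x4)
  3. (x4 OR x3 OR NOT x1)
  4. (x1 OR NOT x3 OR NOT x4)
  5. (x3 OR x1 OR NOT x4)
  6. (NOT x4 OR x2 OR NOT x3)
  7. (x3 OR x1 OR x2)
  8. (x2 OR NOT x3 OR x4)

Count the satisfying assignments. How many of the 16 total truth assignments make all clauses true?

4

Satisfying assignments:
  x1=F x2=T x3=F x4=F
  x1=F x2=T x3=T x4=F
  x1=T x2=T x3=T x4=F
  x1=T x2=T x3=T x4=T
That's 4 in total.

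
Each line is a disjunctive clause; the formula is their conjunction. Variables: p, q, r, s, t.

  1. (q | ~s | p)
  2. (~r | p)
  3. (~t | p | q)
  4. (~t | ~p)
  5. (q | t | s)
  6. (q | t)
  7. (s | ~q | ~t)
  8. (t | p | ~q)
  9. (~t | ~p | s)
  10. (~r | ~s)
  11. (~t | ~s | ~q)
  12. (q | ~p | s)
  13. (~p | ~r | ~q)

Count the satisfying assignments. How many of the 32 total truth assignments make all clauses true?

The models are:
  p=1 q=1 r=0 s=0 t=0
  p=1 q=1 r=0 s=1 t=0
Count: 2.

2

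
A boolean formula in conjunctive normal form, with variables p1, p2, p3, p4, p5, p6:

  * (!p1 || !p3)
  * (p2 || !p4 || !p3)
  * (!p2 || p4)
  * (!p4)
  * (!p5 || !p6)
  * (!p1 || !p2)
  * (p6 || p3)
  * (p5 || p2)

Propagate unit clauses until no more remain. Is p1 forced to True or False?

(!p4) is a unit clause: p4 = False.
From (!p2 || p4) and p4 = False: p2 = False.
In (p5 || p2), p2 is now false; p5 must hold, so p5 = True.
(!p5 || !p6) with p5 = True leaves only !p6, so p6 = False.
In (p6 || p3), p6 is now false; p3 must hold, so p3 = True.
From (!p1 || !p3) and p3 = True: p1 = False.

False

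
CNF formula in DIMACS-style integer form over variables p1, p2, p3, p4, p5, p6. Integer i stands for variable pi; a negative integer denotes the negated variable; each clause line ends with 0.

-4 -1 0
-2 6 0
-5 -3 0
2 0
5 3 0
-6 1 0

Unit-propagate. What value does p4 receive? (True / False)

False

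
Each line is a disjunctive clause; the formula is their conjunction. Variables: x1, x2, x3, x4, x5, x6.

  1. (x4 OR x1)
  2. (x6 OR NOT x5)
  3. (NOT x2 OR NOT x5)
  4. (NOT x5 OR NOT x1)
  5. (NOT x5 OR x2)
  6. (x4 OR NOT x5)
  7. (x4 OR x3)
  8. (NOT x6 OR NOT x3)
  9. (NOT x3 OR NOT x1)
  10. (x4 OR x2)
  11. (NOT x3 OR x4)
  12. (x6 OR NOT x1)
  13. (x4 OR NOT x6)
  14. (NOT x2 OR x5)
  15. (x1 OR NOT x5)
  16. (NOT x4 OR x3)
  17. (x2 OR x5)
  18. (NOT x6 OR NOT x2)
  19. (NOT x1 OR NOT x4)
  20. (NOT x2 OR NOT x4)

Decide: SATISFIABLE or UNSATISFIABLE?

UNSATISFIABLE

x4 = True:
  propagation gives x3=True, x6=False, x5=False, x1=False; an empty clause results — contradiction.
x4 = False:
  propagation gives x1=True, x5=False, x3=True; an empty clause results — contradiction.
Every branch closes, so no satisfying assignment exists.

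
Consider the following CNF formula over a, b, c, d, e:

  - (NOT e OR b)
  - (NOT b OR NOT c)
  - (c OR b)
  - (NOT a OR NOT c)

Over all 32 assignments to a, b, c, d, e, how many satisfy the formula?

10

Split on b, then c.
  b=T, c=T: a clause becomes empty — 0.
  b=T, c=F: a, d, e free → 2^3 = 8.
  b=F, c=T: remaining (a,d,e) ∈ {(F,F,F); (F,T,F)} — 2.
  b=F, c=F: a clause becomes empty — 0.
Total: 0 + 8 + 2 + 0 = 10.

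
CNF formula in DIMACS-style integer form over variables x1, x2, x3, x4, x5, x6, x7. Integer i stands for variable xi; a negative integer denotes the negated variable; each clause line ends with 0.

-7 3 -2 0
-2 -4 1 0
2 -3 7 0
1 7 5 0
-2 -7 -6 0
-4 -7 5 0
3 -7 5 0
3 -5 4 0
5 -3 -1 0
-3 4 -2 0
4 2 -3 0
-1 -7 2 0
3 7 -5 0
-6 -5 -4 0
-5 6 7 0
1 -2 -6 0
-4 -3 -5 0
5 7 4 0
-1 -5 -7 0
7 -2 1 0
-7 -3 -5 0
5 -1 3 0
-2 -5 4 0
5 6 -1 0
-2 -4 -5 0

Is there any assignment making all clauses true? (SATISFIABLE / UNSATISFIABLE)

SATISFIABLE

Try x1 = False.
Try x2 = False.
The remaining clauses are satisfied by x3 = False, x4 = True, x5 = True, x6 = False, x7 = True.
So x1 = F  x2 = F  x3 = F  x4 = T  x5 = T  x6 = F  x7 = T is a satisfying assignment.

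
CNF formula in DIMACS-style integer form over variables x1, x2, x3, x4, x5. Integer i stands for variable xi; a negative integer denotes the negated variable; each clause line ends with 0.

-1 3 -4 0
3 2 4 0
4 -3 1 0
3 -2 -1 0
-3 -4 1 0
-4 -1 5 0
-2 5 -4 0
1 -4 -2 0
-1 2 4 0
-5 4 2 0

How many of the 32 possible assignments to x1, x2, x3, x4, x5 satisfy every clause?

8

Satisfying assignments:
  x1=0 x2=0 x3=0 x4=1 x5=0
  x1=0 x2=0 x3=0 x4=1 x5=1
  x1=0 x2=1 x3=0 x4=0 x5=0
  x1=0 x2=1 x3=0 x4=0 x5=1
  x1=1 x2=0 x3=1 x4=1 x5=1
  x1=1 x2=1 x3=1 x4=0 x5=0
  x1=1 x2=1 x3=1 x4=0 x5=1
  x1=1 x2=1 x3=1 x4=1 x5=1
That's 8 in total.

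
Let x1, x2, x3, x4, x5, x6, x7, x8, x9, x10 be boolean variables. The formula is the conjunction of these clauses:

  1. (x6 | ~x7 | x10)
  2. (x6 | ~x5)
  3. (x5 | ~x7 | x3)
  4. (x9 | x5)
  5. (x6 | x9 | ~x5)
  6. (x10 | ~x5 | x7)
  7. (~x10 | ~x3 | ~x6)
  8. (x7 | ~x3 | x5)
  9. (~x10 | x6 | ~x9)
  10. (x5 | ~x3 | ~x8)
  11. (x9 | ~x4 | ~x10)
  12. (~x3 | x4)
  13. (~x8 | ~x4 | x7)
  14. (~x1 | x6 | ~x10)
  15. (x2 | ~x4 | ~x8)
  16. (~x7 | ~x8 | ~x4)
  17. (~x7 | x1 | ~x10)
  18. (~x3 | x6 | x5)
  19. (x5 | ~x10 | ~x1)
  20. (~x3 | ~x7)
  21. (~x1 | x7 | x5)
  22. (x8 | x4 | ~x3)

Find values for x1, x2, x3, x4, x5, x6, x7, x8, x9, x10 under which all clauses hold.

x1 = True, x2 = False, x3 = False, x4 = False, x5 = True, x6 = True, x7 = True, x8 = True, x9 = False, x10 = False

Check each clause:
  1. (x10 | ~x7 | x6) — x6 is true.
  2. (x6 | ~x5) — x6 is true.
  3. (x3 | ~x7 | x5) — x5 is true.
  4. (x5 | x9) — x5 is true.
  5. (~x5 | x9 | x6) — x6 is true.
  6. (x7 | ~x5 | x10) — x7 is true.
  7. (~x6 | ~x3 | ~x10) — ~x3 is true.
  8. (x5 | ~x3 | x7) — ~x3 is true.
  9. (x6 | ~x10 | ~x9) — ~x10 is true.
  10. (~x8 | ~x3 | x5) — x5 is true.
  11. (x9 | ~x4 | ~x10) — ~x4 is true.
  12. (x4 | ~x3) — ~x3 is true.
  13. (~x4 | x7 | ~x8) — ~x4 is true.
  14. (~x1 | x6 | ~x10) — ~x10 is true.
  15. (~x8 | ~x4 | x2) — ~x4 is true.
  16. (~x7 | ~x4 | ~x8) — ~x4 is true.
  17. (x1 | ~x10 | ~x7) — ~x10 is true.
  18. (x6 | x5 | ~x3) — ~x3 is true.
  19. (~x1 | ~x10 | x5) — x5 is true.
  20. (~x3 | ~x7) — ~x3 is true.
  21. (x7 | x5 | ~x1) — x5 is true.
  22. (~x3 | x8 | x4) — x8 is true.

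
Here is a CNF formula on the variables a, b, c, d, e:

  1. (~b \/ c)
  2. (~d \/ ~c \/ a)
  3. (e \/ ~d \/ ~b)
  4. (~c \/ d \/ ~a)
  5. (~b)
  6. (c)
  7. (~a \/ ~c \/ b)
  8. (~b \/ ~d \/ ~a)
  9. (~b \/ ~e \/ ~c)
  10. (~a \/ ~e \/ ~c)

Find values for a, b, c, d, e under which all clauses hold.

a = False, b = False, c = True, d = False, e = False

The clause (~b) is unit: b must be False.
The clause (c) is unit: c must be True.
The clause (~a) is unit: a must be False.
(~d) is a unit clause, so d = False.
e is now unconstrained; take e = False.
Every clause has at least one true literal under this assignment.
Check each clause:
  1. (c \/ ~b) — c is true.
  2. (~c \/ ~d \/ a) — ~d is true.
  3. (~d \/ ~b \/ e) — ~d is true.
  4. (~a \/ d \/ ~c) — ~a is true.
  5. (~b) — ~b is true.
  6. (c) — c is true.
  7. (~a \/ b \/ ~c) — ~a is true.
  8. (~d \/ ~b \/ ~a) — ~d is true.
  9. (~b \/ ~c \/ ~e) — ~e is true.
  10. (~c \/ ~e \/ ~a) — ~e is true.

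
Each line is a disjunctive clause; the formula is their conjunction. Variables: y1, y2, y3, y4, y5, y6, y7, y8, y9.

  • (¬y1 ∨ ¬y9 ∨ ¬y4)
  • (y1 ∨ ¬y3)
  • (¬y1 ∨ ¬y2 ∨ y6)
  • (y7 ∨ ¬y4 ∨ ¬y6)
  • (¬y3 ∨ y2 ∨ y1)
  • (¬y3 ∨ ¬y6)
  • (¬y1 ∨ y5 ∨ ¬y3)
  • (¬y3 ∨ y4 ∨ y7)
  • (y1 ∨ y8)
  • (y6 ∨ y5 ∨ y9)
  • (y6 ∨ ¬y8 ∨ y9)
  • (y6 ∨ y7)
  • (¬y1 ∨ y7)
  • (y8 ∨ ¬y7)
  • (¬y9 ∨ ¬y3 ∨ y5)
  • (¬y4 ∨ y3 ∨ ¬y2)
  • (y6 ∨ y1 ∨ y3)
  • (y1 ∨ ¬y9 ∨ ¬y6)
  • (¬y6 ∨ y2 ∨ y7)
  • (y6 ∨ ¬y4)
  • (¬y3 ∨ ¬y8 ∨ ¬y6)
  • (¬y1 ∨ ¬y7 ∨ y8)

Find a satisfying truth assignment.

y1=True, y2=False, y3=False, y4=False, y5=False, y6=False, y7=True, y8=True, y9=True

Try y1 = True.
  then y7 is forced to True.
  then y8 is forced to True.
Branch on y2: take y2 = False.
Branch on y3: take y3 = False.
For the remaining variables, y4 = False, y5 = False, y6 = False, y9 = True works.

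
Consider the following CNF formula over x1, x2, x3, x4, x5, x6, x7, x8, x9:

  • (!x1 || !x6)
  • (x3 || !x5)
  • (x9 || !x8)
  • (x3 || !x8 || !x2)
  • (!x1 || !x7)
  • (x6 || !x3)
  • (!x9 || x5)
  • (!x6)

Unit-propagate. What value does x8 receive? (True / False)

False

(!x6) is a unit clause: x6 = False.
In (x6 || !x3), x6 is now false; !x3 must hold, so x3 = False.
In (x3 || !x5), x3 is now false; !x5 must hold, so x5 = False.
(!x9 || x5) with x5 = False leaves only !x9, so x9 = False.
From (!x8 || x9) and x9 = False: x8 = False.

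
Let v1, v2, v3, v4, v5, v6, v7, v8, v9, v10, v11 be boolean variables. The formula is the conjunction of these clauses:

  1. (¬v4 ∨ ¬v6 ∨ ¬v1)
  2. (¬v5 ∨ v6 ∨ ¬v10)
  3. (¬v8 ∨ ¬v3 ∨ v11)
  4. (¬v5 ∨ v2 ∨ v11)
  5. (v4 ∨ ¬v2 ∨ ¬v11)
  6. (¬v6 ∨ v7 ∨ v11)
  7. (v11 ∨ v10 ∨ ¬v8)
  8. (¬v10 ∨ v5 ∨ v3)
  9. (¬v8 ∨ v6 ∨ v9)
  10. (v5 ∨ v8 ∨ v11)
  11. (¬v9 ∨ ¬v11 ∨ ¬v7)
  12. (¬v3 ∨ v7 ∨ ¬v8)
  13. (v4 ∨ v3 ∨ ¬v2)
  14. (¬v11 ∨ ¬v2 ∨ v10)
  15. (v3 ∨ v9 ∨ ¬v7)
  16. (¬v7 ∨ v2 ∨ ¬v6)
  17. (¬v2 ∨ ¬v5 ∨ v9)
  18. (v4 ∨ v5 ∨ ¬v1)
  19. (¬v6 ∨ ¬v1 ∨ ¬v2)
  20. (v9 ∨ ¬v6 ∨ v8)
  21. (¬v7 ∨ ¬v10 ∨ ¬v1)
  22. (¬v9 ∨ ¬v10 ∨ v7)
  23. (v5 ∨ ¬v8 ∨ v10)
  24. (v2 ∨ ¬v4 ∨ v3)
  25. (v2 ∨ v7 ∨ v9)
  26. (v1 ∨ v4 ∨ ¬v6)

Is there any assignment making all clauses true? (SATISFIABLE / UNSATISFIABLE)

Try v1 = False.
Try v2 = True.
Branch on v3: take v3 = True.
For the remaining variables, v4 = True, v5 = True, v6 = True, v7 = True, v8 = False, v9 = True, v10 = True, v11 = False works.
So v1 = False, v2 = True, v3 = True, v4 = True, v5 = True, v6 = True, v7 = True, v8 = False, v9 = True, v10 = True, v11 = False is a satisfying assignment.

SATISFIABLE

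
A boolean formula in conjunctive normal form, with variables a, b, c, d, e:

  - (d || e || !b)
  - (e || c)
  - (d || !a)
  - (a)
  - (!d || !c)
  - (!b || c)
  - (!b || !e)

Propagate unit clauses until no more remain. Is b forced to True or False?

Unit clause (a) sets a = True.
In (d || !a), !a is now false; d must hold, so d = True.
In (!c || !d), !d is now false; !c must hold, so c = False.
(c || e): since c = False, the clause reduces to (e). e = True.
In (!b || c), c is now false; !b must hold, so b = False.

False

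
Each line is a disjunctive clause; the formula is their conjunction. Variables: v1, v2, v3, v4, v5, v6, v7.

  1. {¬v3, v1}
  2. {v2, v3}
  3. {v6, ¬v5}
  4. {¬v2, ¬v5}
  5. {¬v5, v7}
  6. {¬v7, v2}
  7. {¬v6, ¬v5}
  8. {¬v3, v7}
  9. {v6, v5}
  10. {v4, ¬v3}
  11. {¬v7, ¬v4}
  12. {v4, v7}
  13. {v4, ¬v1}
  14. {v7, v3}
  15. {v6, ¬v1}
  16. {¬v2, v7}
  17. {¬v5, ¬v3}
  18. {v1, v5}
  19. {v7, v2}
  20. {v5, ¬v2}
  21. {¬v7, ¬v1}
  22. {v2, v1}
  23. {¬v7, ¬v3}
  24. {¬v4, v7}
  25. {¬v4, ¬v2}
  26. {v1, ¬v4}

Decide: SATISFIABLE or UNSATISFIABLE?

v7 = True:
  propagation gives v2=True, v5=False; an empty clause results — contradiction.
v7 = False:
  propagation gives v5=False, v3=False; an empty clause results — contradiction.
Every branch closes, so no satisfying assignment exists.

UNSATISFIABLE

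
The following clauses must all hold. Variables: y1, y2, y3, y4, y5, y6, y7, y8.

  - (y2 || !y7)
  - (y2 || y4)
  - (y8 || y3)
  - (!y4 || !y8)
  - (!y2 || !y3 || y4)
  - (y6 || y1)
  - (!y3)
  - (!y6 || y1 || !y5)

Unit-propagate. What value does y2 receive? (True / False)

(!y3) stands alone — y3 = False.
(y3 || y8): since y3 = False, the clause reduces to (y8). y8 = True.
(!y4 || !y8): since y8 = True, the clause reduces to (!y4). y4 = False.
From (y2 || y4) and y4 = False: y2 = True.

True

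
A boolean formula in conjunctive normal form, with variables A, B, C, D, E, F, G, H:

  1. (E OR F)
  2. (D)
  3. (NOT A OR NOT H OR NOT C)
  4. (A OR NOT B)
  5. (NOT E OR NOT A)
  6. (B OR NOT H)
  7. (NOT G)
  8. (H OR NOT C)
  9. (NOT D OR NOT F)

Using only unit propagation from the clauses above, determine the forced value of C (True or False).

(D) stands alone — D = True.
Unit clause (NOT G) sets G = False.
(NOT D OR NOT F): since D = True, the clause reduces to (NOT F). F = False.
(F OR E): since F = False, the clause reduces to (E). E = True.
(NOT A OR NOT E): since E = True, the clause reduces to (NOT A). A = False.
From (NOT B OR A) and A = False: B = False.
In (B OR NOT H), B is now false; NOT H must hold, so H = False.
(NOT C OR H): since H = False, the clause reduces to (NOT C). C = False.

False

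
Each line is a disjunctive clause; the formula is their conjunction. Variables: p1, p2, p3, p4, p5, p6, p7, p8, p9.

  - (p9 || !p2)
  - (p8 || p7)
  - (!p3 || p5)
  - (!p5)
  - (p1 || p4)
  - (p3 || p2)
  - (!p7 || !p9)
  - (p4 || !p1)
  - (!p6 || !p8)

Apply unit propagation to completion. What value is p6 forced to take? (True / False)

False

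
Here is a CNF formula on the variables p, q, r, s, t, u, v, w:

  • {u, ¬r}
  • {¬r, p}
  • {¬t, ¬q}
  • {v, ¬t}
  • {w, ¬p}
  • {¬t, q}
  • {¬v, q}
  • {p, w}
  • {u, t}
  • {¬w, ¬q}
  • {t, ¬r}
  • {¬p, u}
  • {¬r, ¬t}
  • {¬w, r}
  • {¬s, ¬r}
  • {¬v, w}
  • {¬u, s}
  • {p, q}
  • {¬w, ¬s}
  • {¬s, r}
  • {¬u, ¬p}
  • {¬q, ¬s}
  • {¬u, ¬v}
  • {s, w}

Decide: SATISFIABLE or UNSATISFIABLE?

UNSATISFIABLE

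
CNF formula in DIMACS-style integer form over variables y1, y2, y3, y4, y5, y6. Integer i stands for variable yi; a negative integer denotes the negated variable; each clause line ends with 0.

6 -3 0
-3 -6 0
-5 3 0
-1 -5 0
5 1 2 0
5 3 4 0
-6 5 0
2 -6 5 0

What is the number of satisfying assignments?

The models are:
  y1=F y2=T y3=F y4=T y5=F y6=F
  y1=T y2=F y3=F y4=T y5=F y6=F
  y1=T y2=T y3=F y4=T y5=F y6=F
That's 3 in total.

3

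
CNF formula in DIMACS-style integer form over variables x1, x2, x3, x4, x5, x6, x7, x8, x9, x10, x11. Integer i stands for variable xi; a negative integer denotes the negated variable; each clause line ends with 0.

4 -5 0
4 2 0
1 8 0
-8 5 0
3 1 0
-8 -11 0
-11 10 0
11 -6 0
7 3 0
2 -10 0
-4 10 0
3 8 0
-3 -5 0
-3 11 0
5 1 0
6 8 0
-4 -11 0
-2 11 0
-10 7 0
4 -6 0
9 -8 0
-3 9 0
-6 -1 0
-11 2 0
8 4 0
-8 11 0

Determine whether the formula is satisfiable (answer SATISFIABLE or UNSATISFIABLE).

UNSATISFIABLE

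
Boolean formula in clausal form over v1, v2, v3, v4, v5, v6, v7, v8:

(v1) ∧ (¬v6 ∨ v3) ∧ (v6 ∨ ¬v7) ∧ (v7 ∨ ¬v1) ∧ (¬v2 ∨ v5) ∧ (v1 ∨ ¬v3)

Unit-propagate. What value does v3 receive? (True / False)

True

(v1) stands alone — v1 = True.
(¬v1 ∨ v7): since v1 = True, the clause reduces to (v7). v7 = True.
(¬v7 ∨ v6) with v7 = True leaves only v6, so v6 = True.
(v3 ∨ ¬v6) with v6 = True leaves only v3, so v3 = True.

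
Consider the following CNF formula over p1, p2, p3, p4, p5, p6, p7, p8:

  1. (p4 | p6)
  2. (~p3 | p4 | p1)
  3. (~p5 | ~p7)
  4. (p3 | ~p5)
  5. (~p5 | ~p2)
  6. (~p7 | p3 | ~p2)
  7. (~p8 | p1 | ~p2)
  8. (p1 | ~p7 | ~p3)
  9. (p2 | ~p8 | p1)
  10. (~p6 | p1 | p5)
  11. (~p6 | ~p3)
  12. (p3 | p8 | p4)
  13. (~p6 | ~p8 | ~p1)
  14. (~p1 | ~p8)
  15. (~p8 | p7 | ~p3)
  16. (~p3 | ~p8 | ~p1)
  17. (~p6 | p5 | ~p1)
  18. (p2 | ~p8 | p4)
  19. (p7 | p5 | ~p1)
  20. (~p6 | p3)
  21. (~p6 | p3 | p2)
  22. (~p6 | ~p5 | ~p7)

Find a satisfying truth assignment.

p1 = 0, p2 = 1, p3 = 0, p4 = 1, p5 = 0, p6 = 0, p7 = 0, p8 = 0

Check each clause:
  1. (p6 | p4) — p4 is true.
  2. (p1 | p4 | ~p3) — p4 is true.
  3. (~p5 | ~p7) — ~p7 is true.
  4. (~p5 | p3) — ~p5 is true.
  5. (~p5 | ~p2) — ~p5 is true.
  6. (~p2 | p3 | ~p7) — ~p7 is true.
  7. (~p8 | ~p2 | p1) — ~p8 is true.
  8. (~p3 | p1 | ~p7) — ~p3 is true.
  9. (p2 | p1 | ~p8) — ~p8 is true.
  10. (~p6 | p1 | p5) — ~p6 is true.
  11. (~p3 | ~p6) — ~p6 is true.
  12. (p8 | p3 | p4) — p4 is true.
  13. (~p6 | ~p1 | ~p8) — ~p8 is true.
  14. (~p8 | ~p1) — ~p8 is true.
  15. (p7 | ~p8 | ~p3) — ~p8 is true.
  16. (~p8 | ~p1 | ~p3) — ~p8 is true.
  17. (~p6 | ~p1 | p5) — ~p6 is true.
  18. (p4 | ~p8 | p2) — ~p8 is true.
  19. (p7 | ~p1 | p5) — ~p1 is true.
  20. (~p6 | p3) — ~p6 is true.
  21. (p3 | p2 | ~p6) — ~p6 is true.
  22. (~p6 | ~p7 | ~p5) — ~p7 is true.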